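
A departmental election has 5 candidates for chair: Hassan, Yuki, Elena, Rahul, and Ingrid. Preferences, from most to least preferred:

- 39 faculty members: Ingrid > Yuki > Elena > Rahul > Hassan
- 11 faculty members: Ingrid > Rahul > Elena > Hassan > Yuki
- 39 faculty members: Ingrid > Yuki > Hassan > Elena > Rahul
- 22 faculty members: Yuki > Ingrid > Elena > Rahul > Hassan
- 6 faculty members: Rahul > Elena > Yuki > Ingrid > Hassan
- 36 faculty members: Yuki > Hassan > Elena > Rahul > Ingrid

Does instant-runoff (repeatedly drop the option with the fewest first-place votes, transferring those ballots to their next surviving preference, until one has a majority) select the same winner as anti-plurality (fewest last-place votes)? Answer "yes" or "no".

Instant-runoff — R1 Hassan 0, Yuki 58, Elena 0, Rahul 6, Ingrid 89 (Ingrid winner). Winner: Ingrid.
Anti-plurality — last-place votes: Hassan 67, Yuki 11, Elena 0, Rahul 39, Ingrid 36. Winner: Elena.
The two methods disagree.

no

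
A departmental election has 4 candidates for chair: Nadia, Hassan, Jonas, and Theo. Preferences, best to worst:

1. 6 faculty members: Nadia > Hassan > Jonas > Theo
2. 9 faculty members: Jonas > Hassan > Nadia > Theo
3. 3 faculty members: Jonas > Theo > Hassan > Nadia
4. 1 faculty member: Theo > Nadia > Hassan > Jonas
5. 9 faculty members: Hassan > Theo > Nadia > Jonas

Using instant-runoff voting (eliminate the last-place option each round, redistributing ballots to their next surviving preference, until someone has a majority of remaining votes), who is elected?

Round 1: Nadia 6, Hassan 9, Jonas 12, Theo 1. Eliminate Theo.
Round 2: Nadia 7, Hassan 9, Jonas 12. Eliminate Nadia.
Round 3: Hassan 16, Jonas 12. Hassan has a majority.

Hassan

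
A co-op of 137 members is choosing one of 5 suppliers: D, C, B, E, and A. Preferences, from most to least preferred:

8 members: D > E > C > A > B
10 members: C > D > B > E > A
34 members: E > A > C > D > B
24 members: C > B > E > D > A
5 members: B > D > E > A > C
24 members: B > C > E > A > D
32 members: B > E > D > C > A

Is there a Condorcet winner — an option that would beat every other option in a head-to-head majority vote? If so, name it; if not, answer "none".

none

Checking pairwise contests:
C beats D 92–45.
E beats C 79–58.
C beats B 76–61.
B beats E 95–42.
D beats A 79–58.
Every option loses at least one head-to-head, so there is no Condorcet winner.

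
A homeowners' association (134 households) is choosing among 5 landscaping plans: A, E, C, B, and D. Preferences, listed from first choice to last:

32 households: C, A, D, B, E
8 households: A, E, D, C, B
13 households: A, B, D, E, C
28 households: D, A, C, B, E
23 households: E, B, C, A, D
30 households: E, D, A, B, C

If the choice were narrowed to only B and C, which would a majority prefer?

Voters preferring B to C: 66; preferring C to B: 68.
C wins the head-to-head.

C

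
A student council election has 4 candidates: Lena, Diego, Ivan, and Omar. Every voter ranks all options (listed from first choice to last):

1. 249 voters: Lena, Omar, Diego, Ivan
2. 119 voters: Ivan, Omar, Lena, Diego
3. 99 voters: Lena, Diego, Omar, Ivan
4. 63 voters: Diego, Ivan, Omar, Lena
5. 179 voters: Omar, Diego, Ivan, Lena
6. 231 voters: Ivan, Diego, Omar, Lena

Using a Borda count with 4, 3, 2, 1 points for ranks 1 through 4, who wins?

Lena: 249·4 + 119·2 + 99·4 + 63·1 + 179·1 + 231·1 = 2103
Diego: 249·2 + 119·1 + 99·3 + 63·4 + 179·3 + 231·3 = 2396
Ivan: 249·1 + 119·4 + 99·1 + 63·3 + 179·2 + 231·4 = 2295
Omar: 249·3 + 119·3 + 99·2 + 63·2 + 179·4 + 231·2 = 2606
Omar has the highest Borda score (2606).

Omar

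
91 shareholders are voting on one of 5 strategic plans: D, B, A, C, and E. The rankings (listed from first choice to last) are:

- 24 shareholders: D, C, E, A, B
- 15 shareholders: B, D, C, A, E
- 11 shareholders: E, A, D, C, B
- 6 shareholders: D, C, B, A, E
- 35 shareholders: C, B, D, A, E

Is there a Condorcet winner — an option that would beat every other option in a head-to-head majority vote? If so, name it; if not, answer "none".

none

Checking pairwise contests:
B beats D 50–41.
C beats B 76–15.
D beats A 80–11.
D beats C 56–35.
D beats E 80–11.
Every option loses at least one head-to-head, so there is no Condorcet winner.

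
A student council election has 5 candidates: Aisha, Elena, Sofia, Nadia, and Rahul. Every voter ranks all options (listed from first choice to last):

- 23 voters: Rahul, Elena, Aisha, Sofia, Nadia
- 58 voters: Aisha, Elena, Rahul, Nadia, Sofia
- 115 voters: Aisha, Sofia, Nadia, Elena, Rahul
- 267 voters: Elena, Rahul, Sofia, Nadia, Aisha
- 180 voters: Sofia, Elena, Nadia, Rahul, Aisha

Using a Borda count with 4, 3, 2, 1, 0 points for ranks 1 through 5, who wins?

Aisha: 23·2 + 58·4 + 115·4 + 267·0 + 180·0 = 738
Elena: 23·3 + 58·3 + 115·1 + 267·4 + 180·3 = 1966
Sofia: 23·1 + 58·0 + 115·3 + 267·2 + 180·4 = 1622
Nadia: 23·0 + 58·1 + 115·2 + 267·1 + 180·2 = 915
Rahul: 23·4 + 58·2 + 115·0 + 267·3 + 180·1 = 1189
Elena has the highest Borda score (1966).

Elena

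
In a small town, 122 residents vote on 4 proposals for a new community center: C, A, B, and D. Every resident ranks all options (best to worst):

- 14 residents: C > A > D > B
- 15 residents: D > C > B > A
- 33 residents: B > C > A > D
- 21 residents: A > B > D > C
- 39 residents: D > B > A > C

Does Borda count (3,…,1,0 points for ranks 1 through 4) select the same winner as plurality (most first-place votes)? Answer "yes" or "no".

Borda — scores: C 138, A 163, B 234, D 197. Winner: B.
Plurality — first-place votes: C 14, A 21, B 33, D 54. Winner: D.
The two methods disagree.

no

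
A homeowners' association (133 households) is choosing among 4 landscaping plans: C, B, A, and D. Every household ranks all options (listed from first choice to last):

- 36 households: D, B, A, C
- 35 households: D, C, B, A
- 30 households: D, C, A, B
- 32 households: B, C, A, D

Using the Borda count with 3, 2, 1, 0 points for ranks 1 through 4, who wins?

C: 36·0 + 35·2 + 30·2 + 32·2 = 194
B: 36·2 + 35·1 + 30·0 + 32·3 = 203
A: 36·1 + 35·0 + 30·1 + 32·1 = 98
D: 36·3 + 35·3 + 30·3 + 32·0 = 303
D has the highest Borda score (303).

D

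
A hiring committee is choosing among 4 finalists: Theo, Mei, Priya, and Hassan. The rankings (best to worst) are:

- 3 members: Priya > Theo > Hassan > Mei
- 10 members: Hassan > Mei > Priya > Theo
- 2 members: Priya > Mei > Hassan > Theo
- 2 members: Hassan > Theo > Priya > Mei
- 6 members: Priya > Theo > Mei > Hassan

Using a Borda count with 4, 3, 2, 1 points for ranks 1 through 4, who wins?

Theo: 3·3 + 10·1 + 2·1 + 2·3 + 6·3 = 45
Mei: 3·1 + 10·3 + 2·3 + 2·1 + 6·2 = 53
Priya: 3·4 + 10·2 + 2·4 + 2·2 + 6·4 = 68
Hassan: 3·2 + 10·4 + 2·2 + 2·4 + 6·1 = 64
Priya has the highest Borda score (68).

Priya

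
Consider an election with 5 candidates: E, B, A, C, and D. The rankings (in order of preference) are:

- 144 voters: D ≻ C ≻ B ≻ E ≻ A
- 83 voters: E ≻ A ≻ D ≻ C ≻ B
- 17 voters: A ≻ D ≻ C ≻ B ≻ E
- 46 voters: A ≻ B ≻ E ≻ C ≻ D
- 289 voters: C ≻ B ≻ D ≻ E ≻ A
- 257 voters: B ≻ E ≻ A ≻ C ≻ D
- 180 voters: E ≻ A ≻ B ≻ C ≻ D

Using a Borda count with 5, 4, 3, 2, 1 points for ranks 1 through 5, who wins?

E: 144·2 + 83·5 + 17·1 + 46·3 + 289·2 + 257·4 + 180·5 = 3364
B: 144·3 + 83·1 + 17·2 + 46·4 + 289·4 + 257·5 + 180·3 = 3714
A: 144·1 + 83·4 + 17·5 + 46·5 + 289·1 + 257·3 + 180·4 = 2571
C: 144·4 + 83·2 + 17·3 + 46·2 + 289·5 + 257·2 + 180·2 = 3204
D: 144·5 + 83·3 + 17·4 + 46·1 + 289·3 + 257·1 + 180·1 = 2387
B has the highest Borda score (3714).

B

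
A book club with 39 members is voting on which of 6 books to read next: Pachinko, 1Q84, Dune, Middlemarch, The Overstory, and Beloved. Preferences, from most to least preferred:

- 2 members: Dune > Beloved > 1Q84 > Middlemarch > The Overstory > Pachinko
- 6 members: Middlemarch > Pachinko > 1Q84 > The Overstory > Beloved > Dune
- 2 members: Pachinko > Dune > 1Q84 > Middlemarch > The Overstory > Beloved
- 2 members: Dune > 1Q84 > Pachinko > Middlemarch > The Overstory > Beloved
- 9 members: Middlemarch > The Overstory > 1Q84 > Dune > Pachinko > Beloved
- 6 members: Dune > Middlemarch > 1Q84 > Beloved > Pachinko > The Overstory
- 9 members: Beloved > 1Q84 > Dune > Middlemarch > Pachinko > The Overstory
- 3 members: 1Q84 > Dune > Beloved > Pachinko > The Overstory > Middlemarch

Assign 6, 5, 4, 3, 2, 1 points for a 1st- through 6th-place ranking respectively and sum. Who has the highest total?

Pachinko: 2·1 + 6·5 + 2·6 + 2·4 + 9·2 + 6·2 + 9·2 + 3·3 = 109
1Q84: 2·4 + 6·4 + 2·4 + 2·5 + 9·4 + 6·4 + 9·5 + 3·6 = 173
Dune: 2·6 + 6·1 + 2·5 + 2·6 + 9·3 + 6·6 + 9·4 + 3·5 = 154
Middlemarch: 2·3 + 6·6 + 2·3 + 2·3 + 9·6 + 6·5 + 9·3 + 3·1 = 168
The Overstory: 2·2 + 6·3 + 2·2 + 2·2 + 9·5 + 6·1 + 9·1 + 3·2 = 96
Beloved: 2·5 + 6·2 + 2·1 + 2·1 + 9·1 + 6·3 + 9·6 + 3·4 = 119
1Q84 has the highest Borda score (173).

1Q84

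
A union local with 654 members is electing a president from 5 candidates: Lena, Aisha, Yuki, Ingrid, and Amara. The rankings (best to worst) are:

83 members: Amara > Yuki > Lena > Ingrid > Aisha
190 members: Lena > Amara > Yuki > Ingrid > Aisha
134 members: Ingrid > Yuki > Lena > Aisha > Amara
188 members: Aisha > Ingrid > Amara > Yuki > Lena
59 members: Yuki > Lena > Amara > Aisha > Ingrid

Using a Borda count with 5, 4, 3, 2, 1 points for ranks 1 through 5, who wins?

Lena: 83·3 + 190·5 + 134·3 + 188·1 + 59·4 = 2025
Aisha: 83·1 + 190·1 + 134·2 + 188·5 + 59·2 = 1599
Yuki: 83·4 + 190·3 + 134·4 + 188·2 + 59·5 = 2109
Ingrid: 83·2 + 190·2 + 134·5 + 188·4 + 59·1 = 2027
Amara: 83·5 + 190·4 + 134·1 + 188·3 + 59·3 = 2050
Yuki has the highest Borda score (2109).

Yuki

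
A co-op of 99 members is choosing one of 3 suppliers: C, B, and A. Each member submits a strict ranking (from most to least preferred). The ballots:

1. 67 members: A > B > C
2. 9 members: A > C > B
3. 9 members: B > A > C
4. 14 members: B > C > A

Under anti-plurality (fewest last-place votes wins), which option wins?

B

Last-place votes: C 76, B 9, A 14.
B is ranked last by the fewest voters, so B wins.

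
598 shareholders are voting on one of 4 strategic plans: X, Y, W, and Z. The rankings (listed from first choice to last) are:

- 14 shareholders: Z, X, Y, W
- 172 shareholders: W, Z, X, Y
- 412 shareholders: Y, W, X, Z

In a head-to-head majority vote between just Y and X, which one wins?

Y

Voters preferring Y to X: 412; preferring X to Y: 186.
Y wins the head-to-head.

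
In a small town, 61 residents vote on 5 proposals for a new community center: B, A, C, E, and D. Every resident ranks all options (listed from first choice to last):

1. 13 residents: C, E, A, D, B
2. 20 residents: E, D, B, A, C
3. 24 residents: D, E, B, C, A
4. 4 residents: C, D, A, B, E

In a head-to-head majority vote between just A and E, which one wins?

Voters preferring A to E: 4; preferring E to A: 57.
E wins the head-to-head.

E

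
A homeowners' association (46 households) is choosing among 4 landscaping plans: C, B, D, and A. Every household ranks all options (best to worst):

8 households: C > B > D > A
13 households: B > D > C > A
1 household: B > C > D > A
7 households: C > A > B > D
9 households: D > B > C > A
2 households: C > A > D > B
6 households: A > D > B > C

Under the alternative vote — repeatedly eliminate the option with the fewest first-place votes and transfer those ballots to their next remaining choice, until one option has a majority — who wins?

D

Round 1: C 17, B 14, D 9, A 6. Eliminate A.
Round 2: C 17, B 14, D 15. Eliminate B.
Round 3: C 18, D 28. D has a majority.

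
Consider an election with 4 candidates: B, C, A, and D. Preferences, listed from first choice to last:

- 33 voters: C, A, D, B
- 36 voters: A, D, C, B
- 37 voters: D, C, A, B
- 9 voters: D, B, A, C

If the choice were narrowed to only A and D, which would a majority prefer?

A

Voters preferring A to D: 69; preferring D to A: 46.
A wins the head-to-head.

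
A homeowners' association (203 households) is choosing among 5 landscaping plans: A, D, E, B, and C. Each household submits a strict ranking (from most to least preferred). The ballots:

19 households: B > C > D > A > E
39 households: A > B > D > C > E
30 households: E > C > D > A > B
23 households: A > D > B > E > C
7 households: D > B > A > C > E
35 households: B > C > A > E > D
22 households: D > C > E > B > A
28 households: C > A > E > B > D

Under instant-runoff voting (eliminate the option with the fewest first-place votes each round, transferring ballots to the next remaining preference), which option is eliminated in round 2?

Round 1: A 62, D 29, E 30, B 54, C 28. Eliminate C.
Round 2: A 90, D 29, E 30, B 54. Eliminate D.

D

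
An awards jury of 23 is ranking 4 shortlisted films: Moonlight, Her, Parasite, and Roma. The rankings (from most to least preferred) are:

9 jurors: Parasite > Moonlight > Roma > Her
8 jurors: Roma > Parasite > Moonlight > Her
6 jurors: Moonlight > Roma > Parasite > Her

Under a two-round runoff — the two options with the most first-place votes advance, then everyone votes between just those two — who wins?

Roma

Round 1 first-place votes: Moonlight 6, Her 0, Parasite 9, Roma 8.
Parasite and Roma advance.
Runoff: Parasite is preferred to Roma by 9 voters; Roma by 14.
Roma wins the runoff.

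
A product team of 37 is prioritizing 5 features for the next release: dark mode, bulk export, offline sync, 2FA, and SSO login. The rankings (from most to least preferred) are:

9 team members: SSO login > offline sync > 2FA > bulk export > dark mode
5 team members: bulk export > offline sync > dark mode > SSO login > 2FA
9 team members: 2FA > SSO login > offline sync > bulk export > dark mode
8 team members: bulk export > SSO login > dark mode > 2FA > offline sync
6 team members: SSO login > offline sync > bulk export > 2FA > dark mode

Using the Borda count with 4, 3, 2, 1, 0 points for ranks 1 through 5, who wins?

SSO login

dark mode: 9·0 + 5·2 + 9·0 + 8·2 + 6·0 = 26
bulk export: 9·1 + 5·4 + 9·1 + 8·4 + 6·2 = 82
offline sync: 9·3 + 5·3 + 9·2 + 8·0 + 6·3 = 78
2FA: 9·2 + 5·0 + 9·4 + 8·1 + 6·1 = 68
SSO login: 9·4 + 5·1 + 9·3 + 8·3 + 6·4 = 116
SSO login has the highest Borda score (116).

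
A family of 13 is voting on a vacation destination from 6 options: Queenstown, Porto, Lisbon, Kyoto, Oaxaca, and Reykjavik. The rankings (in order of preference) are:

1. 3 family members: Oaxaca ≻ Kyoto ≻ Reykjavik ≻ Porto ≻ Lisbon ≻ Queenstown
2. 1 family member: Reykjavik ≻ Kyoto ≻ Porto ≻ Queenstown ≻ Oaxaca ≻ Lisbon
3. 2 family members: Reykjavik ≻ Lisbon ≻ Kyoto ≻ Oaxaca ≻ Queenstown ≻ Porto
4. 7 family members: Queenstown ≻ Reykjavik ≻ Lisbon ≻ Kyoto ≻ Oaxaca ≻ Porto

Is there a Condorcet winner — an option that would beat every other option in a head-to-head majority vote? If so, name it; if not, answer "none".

Queenstown vs Porto: 9–4 for Queenstown.
Queenstown vs Lisbon: 8–5 for Queenstown.
Queenstown vs Kyoto: 7–6 for Queenstown.
Queenstown vs Oaxaca: 8–5 for Queenstown.
Queenstown vs Reykjavik: 7–6 for Queenstown.
Queenstown beats every other option head-to-head.

Queenstown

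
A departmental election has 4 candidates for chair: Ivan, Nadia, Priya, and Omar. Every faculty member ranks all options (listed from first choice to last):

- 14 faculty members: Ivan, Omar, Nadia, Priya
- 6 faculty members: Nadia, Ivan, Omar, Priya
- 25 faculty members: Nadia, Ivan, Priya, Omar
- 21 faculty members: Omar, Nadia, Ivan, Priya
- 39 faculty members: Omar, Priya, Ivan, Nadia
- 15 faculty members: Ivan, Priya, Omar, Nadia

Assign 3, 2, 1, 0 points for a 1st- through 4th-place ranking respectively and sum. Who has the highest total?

Ivan: 14·3 + 6·2 + 25·2 + 21·1 + 39·1 + 15·3 = 209
Nadia: 14·1 + 6·3 + 25·3 + 21·2 + 39·0 + 15·0 = 149
Priya: 14·0 + 6·0 + 25·1 + 21·0 + 39·2 + 15·2 = 133
Omar: 14·2 + 6·1 + 25·0 + 21·3 + 39·3 + 15·1 = 229
Omar has the highest Borda score (229).

Omar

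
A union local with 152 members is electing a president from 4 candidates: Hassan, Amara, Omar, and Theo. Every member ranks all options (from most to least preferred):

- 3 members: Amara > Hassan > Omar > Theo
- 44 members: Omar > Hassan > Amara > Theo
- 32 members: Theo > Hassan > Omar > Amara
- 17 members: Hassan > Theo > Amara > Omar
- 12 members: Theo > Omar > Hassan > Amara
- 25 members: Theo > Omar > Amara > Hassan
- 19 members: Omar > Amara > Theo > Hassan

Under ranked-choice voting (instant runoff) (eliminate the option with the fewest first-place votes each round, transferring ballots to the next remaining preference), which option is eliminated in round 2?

Round 1: Hassan 17, Amara 3, Omar 63, Theo 69. Eliminate Amara.
Round 2: Hassan 20, Omar 63, Theo 69. Eliminate Hassan.

Hassan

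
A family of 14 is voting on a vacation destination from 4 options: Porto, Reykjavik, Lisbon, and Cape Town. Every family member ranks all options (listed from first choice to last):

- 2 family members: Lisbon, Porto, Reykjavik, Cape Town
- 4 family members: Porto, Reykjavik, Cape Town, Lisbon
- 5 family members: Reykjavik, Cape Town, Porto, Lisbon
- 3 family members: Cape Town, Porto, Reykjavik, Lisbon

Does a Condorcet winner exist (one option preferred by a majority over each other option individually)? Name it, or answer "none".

Checking pairwise contests:
Cape Town beats Porto 8–6.
Porto beats Reykjavik 9–5.
Porto beats Lisbon 12–2.
Reykjavik beats Cape Town 11–3.
Every option loses at least one head-to-head, so there is no Condorcet winner.

none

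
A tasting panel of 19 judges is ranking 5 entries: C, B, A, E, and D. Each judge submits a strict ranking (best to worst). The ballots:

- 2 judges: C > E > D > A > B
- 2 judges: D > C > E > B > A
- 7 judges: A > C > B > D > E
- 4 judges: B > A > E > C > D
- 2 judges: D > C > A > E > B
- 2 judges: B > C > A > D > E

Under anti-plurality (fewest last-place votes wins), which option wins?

C

Last-place votes: C 0, B 4, A 2, E 9, D 4.
C is ranked last by the fewest voters, so C wins.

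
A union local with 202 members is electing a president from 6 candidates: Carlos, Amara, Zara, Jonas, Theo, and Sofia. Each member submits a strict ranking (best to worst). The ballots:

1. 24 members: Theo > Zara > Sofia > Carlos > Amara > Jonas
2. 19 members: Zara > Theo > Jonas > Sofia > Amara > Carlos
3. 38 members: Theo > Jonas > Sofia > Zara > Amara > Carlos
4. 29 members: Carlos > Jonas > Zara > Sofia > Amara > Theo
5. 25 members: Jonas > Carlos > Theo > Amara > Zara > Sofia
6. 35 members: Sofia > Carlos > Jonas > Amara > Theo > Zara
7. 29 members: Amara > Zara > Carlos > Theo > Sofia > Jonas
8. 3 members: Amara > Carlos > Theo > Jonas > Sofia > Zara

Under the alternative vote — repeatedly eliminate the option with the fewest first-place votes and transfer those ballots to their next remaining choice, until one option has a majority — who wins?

Carlos

Round 1: Carlos 29, Amara 32, Zara 19, Jonas 25, Theo 62, Sofia 35. Eliminate Zara.
Round 2: Carlos 29, Amara 32, Jonas 25, Theo 81, Sofia 35. Eliminate Jonas.
Round 3: Carlos 54, Amara 32, Theo 81, Sofia 35. Eliminate Amara.
Round 4: Carlos 86, Theo 81, Sofia 35. Eliminate Sofia.
Round 5: Carlos 121, Theo 81. Carlos has a majority.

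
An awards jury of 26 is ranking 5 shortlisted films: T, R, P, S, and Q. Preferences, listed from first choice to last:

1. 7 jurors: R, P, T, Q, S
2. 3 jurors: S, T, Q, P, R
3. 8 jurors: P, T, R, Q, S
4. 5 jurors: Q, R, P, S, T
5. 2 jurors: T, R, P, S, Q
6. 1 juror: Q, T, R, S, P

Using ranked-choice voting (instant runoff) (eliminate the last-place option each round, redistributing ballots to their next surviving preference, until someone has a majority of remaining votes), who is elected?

R

Round 1: T 2, R 7, P 8, S 3, Q 6. Eliminate T.
Round 2: R 9, P 8, S 3, Q 6. Eliminate S.
Round 3: R 9, P 8, Q 9. Eliminate P.
Round 4: R 17, Q 9. R has a majority.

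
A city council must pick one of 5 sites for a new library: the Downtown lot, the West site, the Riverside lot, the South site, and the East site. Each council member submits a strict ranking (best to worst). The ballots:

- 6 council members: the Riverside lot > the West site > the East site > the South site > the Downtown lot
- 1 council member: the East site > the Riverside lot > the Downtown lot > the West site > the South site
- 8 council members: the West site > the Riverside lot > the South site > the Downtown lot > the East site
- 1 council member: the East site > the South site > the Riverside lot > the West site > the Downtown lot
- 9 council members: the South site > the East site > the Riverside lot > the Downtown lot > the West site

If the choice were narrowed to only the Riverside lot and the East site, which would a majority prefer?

the Riverside lot

Voters preferring the Riverside lot to the East site: 14; preferring the East site to the Riverside lot: 11.
the Riverside lot wins the head-to-head.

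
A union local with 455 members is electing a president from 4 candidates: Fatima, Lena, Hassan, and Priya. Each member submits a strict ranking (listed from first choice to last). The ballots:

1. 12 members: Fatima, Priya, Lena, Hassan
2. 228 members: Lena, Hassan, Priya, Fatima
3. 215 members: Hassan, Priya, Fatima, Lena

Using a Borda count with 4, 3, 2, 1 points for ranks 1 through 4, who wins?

Fatima: 12·4 + 228·1 + 215·2 = 706
Lena: 12·2 + 228·4 + 215·1 = 1151
Hassan: 12·1 + 228·3 + 215·4 = 1556
Priya: 12·3 + 228·2 + 215·3 = 1137
Hassan has the highest Borda score (1556).

Hassan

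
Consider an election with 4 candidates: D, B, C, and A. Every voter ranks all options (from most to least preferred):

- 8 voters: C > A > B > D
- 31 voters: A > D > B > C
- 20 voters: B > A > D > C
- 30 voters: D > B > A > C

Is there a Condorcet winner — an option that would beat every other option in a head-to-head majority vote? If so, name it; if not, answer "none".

none

Checking pairwise contests:
A beats D 59–30.
D beats B 61–28.
D beats C 81–8.
B beats A 50–39.
Every option loses at least one head-to-head, so there is no Condorcet winner.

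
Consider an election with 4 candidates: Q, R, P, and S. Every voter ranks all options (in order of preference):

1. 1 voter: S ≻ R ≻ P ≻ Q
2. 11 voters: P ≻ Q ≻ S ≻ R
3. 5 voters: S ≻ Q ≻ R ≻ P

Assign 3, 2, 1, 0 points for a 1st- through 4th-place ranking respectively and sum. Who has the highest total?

Q: 1·0 + 11·2 + 5·2 = 32
R: 1·2 + 11·0 + 5·1 = 7
P: 1·1 + 11·3 + 5·0 = 34
S: 1·3 + 11·1 + 5·3 = 29
P has the highest Borda score (34).

P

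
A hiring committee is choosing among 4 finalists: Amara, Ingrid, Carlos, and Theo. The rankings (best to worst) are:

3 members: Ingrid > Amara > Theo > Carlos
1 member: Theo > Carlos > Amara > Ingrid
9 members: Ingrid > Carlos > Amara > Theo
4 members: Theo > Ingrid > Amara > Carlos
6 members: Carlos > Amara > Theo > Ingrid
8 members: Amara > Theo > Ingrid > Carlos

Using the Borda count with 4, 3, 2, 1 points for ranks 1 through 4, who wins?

Amara

Amara: 3·3 + 1·2 + 9·2 + 4·2 + 6·3 + 8·4 = 87
Ingrid: 3·4 + 1·1 + 9·4 + 4·3 + 6·1 + 8·2 = 83
Carlos: 3·1 + 1·3 + 9·3 + 4·1 + 6·4 + 8·1 = 69
Theo: 3·2 + 1·4 + 9·1 + 4·4 + 6·2 + 8·3 = 71
Amara has the highest Borda score (87).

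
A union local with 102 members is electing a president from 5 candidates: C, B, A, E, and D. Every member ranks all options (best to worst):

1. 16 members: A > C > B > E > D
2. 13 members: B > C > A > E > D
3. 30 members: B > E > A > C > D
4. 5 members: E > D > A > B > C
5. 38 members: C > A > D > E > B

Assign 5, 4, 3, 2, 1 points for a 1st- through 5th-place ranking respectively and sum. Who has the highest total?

C: 16·4 + 13·4 + 30·2 + 5·1 + 38·5 = 371
B: 16·3 + 13·5 + 30·5 + 5·2 + 38·1 = 311
A: 16·5 + 13·3 + 30·3 + 5·3 + 38·4 = 376
E: 16·2 + 13·2 + 30·4 + 5·5 + 38·2 = 279
D: 16·1 + 13·1 + 30·1 + 5·4 + 38·3 = 193
A has the highest Borda score (376).

A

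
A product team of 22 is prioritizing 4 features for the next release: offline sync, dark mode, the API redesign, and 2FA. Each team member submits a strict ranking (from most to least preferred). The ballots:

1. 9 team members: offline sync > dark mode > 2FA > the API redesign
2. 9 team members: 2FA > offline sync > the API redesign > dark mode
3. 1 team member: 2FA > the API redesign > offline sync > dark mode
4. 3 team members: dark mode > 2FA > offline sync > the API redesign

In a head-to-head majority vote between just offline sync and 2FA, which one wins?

2FA

Voters preferring offline sync to 2FA: 9; preferring 2FA to offline sync: 13.
2FA wins the head-to-head.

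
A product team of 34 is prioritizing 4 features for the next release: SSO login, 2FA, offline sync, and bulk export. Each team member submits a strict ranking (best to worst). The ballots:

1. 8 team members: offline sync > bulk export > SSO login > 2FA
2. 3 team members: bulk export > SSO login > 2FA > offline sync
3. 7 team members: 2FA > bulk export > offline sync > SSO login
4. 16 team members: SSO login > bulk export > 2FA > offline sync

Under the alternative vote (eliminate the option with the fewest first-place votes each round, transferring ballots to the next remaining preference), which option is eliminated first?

bulk export

Round 1: SSO login 16, 2FA 7, offline sync 8, bulk export 3. Eliminate bulk export.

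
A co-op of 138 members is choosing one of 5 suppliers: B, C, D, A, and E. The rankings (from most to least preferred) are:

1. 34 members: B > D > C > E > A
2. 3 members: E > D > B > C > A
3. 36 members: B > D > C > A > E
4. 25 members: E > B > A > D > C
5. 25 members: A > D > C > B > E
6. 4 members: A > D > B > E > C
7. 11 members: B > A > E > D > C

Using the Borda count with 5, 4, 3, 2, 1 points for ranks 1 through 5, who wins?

B: 34·5 + 3·3 + 36·5 + 25·4 + 25·2 + 4·3 + 11·5 = 576
C: 34·3 + 3·2 + 36·3 + 25·1 + 25·3 + 4·1 + 11·1 = 331
D: 34·4 + 3·4 + 36·4 + 25·2 + 25·4 + 4·4 + 11·2 = 480
A: 34·1 + 3·1 + 36·2 + 25·3 + 25·5 + 4·5 + 11·4 = 373
E: 34·2 + 3·5 + 36·1 + 25·5 + 25·1 + 4·2 + 11·3 = 310
B has the highest Borda score (576).

B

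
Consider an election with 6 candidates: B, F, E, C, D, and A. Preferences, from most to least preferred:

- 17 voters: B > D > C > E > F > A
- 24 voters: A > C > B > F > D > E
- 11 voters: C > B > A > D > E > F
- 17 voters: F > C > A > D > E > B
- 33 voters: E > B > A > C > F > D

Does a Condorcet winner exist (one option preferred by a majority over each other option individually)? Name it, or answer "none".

none

Checking pairwise contests:
C beats B 52–50.
B beats F 85–17.
B beats E 52–50.
A beats C 57–45.
B beats D 85–17.
B beats A 61–41.
Every option loses at least one head-to-head, so there is no Condorcet winner.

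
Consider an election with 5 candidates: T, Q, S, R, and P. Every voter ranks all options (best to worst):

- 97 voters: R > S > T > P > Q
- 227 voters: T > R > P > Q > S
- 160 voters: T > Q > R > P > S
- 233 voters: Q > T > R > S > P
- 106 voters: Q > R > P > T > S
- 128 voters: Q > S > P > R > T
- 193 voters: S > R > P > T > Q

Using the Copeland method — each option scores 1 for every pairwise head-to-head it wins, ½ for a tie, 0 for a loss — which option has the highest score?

T: beats Q, S, R, and P → score 4.
Q: beats S, R, and P; loses to T → score 3.
S: beats P; loses to T, Q, and R → score 1.
R: beats S and P; loses to T and Q → score 2.
P: loses to T, Q, S, and R → score 0.
T has the best pairwise record.

T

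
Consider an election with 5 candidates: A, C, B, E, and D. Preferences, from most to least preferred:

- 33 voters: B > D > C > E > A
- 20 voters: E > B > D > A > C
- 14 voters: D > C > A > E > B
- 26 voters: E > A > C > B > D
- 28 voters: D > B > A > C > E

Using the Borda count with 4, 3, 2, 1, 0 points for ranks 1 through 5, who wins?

A: 33·0 + 20·1 + 14·2 + 26·3 + 28·2 = 182
C: 33·2 + 20·0 + 14·3 + 26·2 + 28·1 = 188
B: 33·4 + 20·3 + 14·0 + 26·1 + 28·3 = 302
E: 33·1 + 20·4 + 14·1 + 26·4 + 28·0 = 231
D: 33·3 + 20·2 + 14·4 + 26·0 + 28·4 = 307
D has the highest Borda score (307).

D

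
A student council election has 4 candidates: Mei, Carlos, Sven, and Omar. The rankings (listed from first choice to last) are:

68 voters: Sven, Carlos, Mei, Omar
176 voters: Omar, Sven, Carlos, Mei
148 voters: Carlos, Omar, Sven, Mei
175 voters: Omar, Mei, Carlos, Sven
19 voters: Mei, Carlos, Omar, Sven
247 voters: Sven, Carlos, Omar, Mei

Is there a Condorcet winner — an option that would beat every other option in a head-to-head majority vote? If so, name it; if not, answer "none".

Checking pairwise contests:
Carlos beats Mei 639–194.
Sven beats Carlos 491–342.
Omar beats Sven 518–315.
Carlos beats Omar 482–351.
Every option loses at least one head-to-head, so there is no Condorcet winner.

none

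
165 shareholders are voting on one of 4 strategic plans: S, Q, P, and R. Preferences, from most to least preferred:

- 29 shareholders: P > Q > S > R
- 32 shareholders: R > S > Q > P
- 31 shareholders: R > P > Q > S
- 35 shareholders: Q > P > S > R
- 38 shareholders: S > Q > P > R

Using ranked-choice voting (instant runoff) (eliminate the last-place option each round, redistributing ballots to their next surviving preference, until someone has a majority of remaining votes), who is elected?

Round 1: S 38, Q 35, P 29, R 63. Eliminate P.
Round 2: S 38, Q 64, R 63. Eliminate S.
Round 3: Q 102, R 63. Q has a majority.

Q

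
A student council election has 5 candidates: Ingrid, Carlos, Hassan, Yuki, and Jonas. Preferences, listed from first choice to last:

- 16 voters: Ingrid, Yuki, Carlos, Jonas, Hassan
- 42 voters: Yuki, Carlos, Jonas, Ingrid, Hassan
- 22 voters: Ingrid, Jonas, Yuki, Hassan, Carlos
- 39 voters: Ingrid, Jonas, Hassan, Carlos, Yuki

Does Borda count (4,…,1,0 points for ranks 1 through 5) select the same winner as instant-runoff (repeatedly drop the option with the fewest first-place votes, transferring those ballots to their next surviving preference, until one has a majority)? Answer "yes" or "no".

Borda — scores: Ingrid 350, Carlos 197, Hassan 100, Yuki 260, Jonas 283. Winner: Ingrid.
Instant-runoff — R1 Ingrid 77, Carlos 0, Hassan 0, Yuki 42, Jonas 0 (Ingrid winner). Winner: Ingrid.
The two methods agree.

yes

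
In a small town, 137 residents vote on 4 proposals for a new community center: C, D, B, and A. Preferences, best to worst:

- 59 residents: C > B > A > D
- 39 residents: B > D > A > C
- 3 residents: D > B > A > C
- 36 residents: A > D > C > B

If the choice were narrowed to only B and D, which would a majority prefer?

B

Voters preferring B to D: 98; preferring D to B: 39.
B wins the head-to-head.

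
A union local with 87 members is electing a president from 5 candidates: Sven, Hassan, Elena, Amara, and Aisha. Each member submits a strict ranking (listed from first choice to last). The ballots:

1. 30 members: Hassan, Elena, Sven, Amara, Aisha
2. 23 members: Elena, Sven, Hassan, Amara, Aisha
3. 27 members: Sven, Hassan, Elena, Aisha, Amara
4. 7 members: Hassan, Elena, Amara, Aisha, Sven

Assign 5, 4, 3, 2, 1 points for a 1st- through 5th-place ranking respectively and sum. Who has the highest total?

Hassan

Sven: 30·3 + 23·4 + 27·5 + 7·1 = 324
Hassan: 30·5 + 23·3 + 27·4 + 7·5 = 362
Elena: 30·4 + 23·5 + 27·3 + 7·4 = 344
Amara: 30·2 + 23·2 + 27·1 + 7·3 = 154
Aisha: 30·1 + 23·1 + 27·2 + 7·2 = 121
Hassan has the highest Borda score (362).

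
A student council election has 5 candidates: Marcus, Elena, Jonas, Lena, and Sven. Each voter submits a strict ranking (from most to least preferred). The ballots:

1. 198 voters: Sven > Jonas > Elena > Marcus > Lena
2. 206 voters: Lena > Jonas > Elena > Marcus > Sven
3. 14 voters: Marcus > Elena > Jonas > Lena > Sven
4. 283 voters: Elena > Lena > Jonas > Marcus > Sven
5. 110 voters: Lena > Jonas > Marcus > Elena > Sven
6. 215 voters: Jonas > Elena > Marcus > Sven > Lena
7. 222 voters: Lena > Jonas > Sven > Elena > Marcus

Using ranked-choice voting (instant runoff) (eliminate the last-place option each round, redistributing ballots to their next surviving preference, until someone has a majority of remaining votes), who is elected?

Lena

Round 1: Marcus 14, Elena 283, Jonas 215, Lena 538, Sven 198. Eliminate Marcus.
Round 2: Elena 297, Jonas 215, Lena 538, Sven 198. Eliminate Sven.
Round 3: Elena 297, Jonas 413, Lena 538. Eliminate Elena.
Round 4: Jonas 427, Lena 821. Lena has a majority.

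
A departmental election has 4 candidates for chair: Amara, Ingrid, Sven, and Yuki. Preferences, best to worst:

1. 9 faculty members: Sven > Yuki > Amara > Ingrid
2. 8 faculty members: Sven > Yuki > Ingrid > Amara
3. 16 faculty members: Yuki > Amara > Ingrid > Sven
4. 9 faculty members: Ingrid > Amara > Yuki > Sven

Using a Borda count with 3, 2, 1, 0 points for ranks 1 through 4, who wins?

Yuki

Amara: 9·1 + 8·0 + 16·2 + 9·2 = 59
Ingrid: 9·0 + 8·1 + 16·1 + 9·3 = 51
Sven: 9·3 + 8·3 + 16·0 + 9·0 = 51
Yuki: 9·2 + 8·2 + 16·3 + 9·1 = 91
Yuki has the highest Borda score (91).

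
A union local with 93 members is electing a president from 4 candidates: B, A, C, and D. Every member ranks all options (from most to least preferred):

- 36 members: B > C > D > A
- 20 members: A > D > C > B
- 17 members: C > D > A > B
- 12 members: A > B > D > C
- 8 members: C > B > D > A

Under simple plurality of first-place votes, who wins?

B

First-place votes: B 36, A 32, C 25, D 0.
B has the most first-place votes.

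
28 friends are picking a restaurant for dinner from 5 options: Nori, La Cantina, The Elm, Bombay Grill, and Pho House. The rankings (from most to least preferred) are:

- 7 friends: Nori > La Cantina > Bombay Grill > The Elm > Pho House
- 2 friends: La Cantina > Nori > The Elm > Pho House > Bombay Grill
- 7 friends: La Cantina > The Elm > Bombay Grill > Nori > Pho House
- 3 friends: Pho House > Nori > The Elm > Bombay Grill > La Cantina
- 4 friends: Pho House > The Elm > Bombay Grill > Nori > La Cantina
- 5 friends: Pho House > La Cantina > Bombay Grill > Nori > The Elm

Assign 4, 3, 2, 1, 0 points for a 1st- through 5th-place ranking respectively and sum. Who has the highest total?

Nori: 7·4 + 2·3 + 7·1 + 3·3 + 4·1 + 5·1 = 59
La Cantina: 7·3 + 2·4 + 7·4 + 3·0 + 4·0 + 5·3 = 72
The Elm: 7·1 + 2·2 + 7·3 + 3·2 + 4·3 + 5·0 = 50
Bombay Grill: 7·2 + 2·0 + 7·2 + 3·1 + 4·2 + 5·2 = 49
Pho House: 7·0 + 2·1 + 7·0 + 3·4 + 4·4 + 5·4 = 50
La Cantina has the highest Borda score (72).

La Cantina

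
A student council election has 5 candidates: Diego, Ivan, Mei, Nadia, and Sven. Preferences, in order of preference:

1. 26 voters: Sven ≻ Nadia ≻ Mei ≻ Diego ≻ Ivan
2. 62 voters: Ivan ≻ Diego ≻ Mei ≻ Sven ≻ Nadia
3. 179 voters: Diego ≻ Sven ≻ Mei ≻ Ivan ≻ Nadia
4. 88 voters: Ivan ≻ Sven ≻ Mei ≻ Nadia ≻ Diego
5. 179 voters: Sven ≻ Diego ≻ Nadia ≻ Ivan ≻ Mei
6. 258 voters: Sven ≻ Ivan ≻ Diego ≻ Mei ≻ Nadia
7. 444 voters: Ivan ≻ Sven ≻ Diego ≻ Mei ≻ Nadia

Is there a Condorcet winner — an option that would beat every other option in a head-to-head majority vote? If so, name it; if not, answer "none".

Sven

Sven vs Diego: 995–241 for Sven.
Sven vs Ivan: 642–594 for Sven.
Sven vs Mei: 1174–62 for Sven.
Sven vs Nadia: 1236–0 for Sven.
Sven beats every other option head-to-head.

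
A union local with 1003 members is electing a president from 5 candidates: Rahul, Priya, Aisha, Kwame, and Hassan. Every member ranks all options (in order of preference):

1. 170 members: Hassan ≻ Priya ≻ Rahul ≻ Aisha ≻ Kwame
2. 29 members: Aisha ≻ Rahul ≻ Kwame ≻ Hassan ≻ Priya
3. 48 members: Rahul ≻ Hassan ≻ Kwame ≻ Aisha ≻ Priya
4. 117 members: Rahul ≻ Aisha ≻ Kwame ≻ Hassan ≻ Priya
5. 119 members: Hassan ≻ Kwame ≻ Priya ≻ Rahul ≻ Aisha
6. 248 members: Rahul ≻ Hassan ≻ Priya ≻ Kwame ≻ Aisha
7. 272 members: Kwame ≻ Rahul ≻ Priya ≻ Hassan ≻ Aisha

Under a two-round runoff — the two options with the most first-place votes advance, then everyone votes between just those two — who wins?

Round 1 first-place votes: Rahul 413, Priya 0, Aisha 29, Kwame 272, Hassan 289.
Rahul and Hassan advance.
Runoff: Rahul is preferred to Hassan by 714 voters; Hassan by 289.
Rahul wins the runoff.

Rahul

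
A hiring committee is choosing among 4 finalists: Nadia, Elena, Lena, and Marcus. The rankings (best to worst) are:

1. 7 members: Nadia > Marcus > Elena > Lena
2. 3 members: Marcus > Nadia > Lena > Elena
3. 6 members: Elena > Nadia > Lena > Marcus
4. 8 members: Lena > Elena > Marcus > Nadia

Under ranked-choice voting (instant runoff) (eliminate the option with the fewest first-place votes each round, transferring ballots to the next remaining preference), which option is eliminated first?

Round 1: Nadia 7, Elena 6, Lena 8, Marcus 3. Eliminate Marcus.

Marcus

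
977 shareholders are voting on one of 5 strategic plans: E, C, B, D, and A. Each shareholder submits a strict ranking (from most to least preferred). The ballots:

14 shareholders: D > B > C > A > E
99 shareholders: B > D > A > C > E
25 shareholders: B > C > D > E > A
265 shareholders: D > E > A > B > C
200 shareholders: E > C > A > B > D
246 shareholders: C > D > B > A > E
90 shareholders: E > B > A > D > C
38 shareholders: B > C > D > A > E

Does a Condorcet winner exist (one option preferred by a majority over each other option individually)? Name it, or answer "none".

none

Checking pairwise contests:
D beats E 687–290.
E beats C 555–422.
E beats B 555–422.
C beats D 509–468.
E beats A 580–397.
Every option loses at least one head-to-head, so there is no Condorcet winner.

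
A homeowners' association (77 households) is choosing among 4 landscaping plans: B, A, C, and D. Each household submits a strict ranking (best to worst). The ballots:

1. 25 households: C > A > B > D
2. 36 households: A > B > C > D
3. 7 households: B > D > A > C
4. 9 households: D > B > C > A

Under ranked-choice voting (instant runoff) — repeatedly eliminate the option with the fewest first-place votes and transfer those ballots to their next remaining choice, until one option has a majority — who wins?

A

Round 1: B 7, A 36, C 25, D 9. Eliminate B.
Round 2: A 36, C 25, D 16. Eliminate D.
Round 3: A 43, C 34. A has a majority.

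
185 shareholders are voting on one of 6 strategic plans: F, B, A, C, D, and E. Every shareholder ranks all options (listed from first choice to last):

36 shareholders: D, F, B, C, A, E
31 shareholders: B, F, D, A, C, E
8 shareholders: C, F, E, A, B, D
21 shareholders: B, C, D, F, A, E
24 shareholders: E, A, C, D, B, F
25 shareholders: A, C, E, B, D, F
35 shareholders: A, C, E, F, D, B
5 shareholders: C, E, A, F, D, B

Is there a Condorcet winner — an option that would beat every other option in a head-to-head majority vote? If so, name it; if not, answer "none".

Checking pairwise contests:
B beats F 101–84.
A beats B 97–88.
F beats A 96–89.
A beats C 115–70.
A beats D 97–88.
F beats E 96–89.
Every option loses at least one head-to-head, so there is no Condorcet winner.

none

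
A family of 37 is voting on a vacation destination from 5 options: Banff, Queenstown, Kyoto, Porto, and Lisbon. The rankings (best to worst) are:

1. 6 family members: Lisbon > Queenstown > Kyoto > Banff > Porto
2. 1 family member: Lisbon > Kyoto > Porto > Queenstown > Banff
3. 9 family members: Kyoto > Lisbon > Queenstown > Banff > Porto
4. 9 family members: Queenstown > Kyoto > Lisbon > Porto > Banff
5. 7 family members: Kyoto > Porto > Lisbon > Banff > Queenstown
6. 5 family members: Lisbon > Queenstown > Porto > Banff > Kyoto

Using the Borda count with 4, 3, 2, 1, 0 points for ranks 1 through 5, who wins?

Lisbon

Banff: 6·1 + 1·0 + 9·1 + 9·0 + 7·1 + 5·1 = 27
Queenstown: 6·3 + 1·1 + 9·2 + 9·4 + 7·0 + 5·3 = 88
Kyoto: 6·2 + 1·3 + 9·4 + 9·3 + 7·4 + 5·0 = 106
Porto: 6·0 + 1·2 + 9·0 + 9·1 + 7·3 + 5·2 = 42
Lisbon: 6·4 + 1·4 + 9·3 + 9·2 + 7·2 + 5·4 = 107
Lisbon has the highest Borda score (107).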